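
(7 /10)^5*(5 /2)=16807 /40000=0.42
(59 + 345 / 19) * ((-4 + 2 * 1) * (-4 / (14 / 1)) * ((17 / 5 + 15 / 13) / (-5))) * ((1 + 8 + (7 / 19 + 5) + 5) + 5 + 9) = -1100461696 / 821275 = -1339.94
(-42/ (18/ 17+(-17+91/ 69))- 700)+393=-2608199/ 8576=-304.13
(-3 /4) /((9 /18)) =-3 /2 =-1.50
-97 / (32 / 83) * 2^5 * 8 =-64408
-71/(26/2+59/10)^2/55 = -1420/392931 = -0.00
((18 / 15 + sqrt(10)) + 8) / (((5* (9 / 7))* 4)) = 7* sqrt(10) / 180 + 161 / 450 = 0.48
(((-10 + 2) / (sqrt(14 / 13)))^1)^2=416 / 7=59.43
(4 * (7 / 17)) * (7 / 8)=49 / 34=1.44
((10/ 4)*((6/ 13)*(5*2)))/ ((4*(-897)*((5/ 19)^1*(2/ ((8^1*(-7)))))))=1330/ 3887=0.34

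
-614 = -614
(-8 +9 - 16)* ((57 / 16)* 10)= -4275 / 8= -534.38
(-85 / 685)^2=0.02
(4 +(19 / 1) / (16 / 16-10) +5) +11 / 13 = 905 / 117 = 7.74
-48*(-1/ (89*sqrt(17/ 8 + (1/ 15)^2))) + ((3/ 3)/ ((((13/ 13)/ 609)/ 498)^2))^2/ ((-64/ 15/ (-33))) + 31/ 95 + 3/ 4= 1440*sqrt(7666)/ 341137 + 12432697514755121492285717/ 190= 65435250077658534169925.20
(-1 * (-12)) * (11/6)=22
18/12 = 3/2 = 1.50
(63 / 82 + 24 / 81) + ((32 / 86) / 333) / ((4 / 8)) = 1.07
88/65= 1.35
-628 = -628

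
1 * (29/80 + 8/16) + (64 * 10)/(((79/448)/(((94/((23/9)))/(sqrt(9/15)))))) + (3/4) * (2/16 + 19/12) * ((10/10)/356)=49333/56960 + 80855040 * sqrt(15)/1817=172345.51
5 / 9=0.56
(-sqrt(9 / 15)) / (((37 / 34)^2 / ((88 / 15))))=-101728 * sqrt(15) / 102675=-3.84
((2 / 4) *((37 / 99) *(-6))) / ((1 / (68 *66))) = -5032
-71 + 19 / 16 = -1117 / 16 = -69.81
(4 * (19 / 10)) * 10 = 76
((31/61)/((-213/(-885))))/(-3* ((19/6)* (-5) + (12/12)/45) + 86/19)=5212650/128271227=0.04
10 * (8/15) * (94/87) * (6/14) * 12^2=72192/203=355.63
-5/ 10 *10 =-5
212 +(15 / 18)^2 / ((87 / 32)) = 212.26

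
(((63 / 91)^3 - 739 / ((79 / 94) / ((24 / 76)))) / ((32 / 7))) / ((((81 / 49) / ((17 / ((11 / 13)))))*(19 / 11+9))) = -1777690328491 / 25862061888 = -68.74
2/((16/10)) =5/4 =1.25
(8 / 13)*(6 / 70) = 24 / 455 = 0.05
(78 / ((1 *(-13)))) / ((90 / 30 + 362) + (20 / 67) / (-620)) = -6231 / 379052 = -0.02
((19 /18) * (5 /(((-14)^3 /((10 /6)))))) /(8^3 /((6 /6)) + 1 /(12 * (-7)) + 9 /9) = -475 /76012524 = -0.00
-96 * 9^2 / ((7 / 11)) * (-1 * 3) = 36658.29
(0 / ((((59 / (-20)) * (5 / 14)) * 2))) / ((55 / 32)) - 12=-12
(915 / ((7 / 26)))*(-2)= -47580 / 7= -6797.14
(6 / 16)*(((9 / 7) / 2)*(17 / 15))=153 / 560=0.27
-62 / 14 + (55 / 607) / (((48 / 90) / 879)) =4925689 / 33992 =144.91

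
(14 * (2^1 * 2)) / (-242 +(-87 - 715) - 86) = -28 / 565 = -0.05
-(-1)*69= 69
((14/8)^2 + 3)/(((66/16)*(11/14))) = 1.87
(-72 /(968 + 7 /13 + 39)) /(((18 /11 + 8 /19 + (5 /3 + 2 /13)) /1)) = -1271556 /69002447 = -0.02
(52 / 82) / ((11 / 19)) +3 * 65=88439 / 451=196.10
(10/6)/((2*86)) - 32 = -16507/516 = -31.99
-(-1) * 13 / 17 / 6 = 13 / 102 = 0.13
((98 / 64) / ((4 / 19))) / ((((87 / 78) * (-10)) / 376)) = -568841 / 2320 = -245.19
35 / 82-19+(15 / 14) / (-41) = -5338 / 287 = -18.60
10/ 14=5/ 7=0.71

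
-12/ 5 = -2.40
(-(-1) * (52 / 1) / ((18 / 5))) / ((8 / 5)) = 325 / 36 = 9.03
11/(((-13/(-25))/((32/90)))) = 880/117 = 7.52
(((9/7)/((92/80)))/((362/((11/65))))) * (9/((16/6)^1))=2673/1515332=0.00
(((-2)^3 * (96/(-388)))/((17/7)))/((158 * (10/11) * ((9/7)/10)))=17248/390813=0.04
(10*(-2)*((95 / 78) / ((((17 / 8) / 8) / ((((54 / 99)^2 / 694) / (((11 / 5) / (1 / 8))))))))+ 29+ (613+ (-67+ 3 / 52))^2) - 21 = 6330701641049833 / 21230642576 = 298187.00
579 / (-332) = -579 / 332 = -1.74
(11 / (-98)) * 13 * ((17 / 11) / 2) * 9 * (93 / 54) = -6851 / 392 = -17.48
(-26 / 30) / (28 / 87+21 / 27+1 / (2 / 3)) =-2262 / 6785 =-0.33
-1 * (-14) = 14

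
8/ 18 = 4/ 9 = 0.44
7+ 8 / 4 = 9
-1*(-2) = 2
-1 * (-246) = 246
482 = 482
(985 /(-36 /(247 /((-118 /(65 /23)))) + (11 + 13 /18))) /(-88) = -0.63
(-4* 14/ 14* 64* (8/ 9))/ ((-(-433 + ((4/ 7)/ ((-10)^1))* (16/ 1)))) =-71680/ 136683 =-0.52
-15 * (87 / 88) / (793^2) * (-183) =3915 / 907192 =0.00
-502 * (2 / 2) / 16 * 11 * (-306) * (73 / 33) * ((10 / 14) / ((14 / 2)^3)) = 4672365 / 9604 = 486.50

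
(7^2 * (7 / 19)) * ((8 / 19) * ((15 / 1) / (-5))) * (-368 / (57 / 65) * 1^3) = 65636480 / 6859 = 9569.39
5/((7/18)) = 90/7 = 12.86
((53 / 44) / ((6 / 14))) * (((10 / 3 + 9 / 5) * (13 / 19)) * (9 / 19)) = 33761 / 7220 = 4.68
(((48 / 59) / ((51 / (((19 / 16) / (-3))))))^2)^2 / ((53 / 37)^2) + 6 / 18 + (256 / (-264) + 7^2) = 122504522673785407607 / 2532988250733180339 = 48.36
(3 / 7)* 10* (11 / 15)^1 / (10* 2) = 11 / 70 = 0.16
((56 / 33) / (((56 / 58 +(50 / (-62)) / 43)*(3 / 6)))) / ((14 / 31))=9586936 / 1207767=7.94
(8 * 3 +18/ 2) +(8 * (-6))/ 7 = 26.14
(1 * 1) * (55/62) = 55/62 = 0.89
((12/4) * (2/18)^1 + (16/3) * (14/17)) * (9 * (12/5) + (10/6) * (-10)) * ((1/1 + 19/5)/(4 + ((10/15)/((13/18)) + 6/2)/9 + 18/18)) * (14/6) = 48.03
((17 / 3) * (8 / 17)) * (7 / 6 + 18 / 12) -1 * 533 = -4733 / 9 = -525.89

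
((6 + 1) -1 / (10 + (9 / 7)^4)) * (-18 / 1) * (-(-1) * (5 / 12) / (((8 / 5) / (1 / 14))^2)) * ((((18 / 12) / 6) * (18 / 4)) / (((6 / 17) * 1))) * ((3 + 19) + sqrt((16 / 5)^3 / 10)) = -1589803875 / 219132928 -5781105 * sqrt(2) / 13695808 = -7.85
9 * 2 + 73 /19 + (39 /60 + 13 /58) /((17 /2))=2055583 /93670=21.94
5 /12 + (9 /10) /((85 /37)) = 4123 /5100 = 0.81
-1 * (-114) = 114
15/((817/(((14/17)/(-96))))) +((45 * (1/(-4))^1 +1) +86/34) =-1715735/222224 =-7.72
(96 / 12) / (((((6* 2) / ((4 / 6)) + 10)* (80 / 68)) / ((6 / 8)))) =51 / 280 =0.18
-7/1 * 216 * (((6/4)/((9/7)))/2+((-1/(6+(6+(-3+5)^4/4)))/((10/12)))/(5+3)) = -34713/40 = -867.82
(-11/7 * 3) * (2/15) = -22/35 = -0.63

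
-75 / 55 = -15 / 11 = -1.36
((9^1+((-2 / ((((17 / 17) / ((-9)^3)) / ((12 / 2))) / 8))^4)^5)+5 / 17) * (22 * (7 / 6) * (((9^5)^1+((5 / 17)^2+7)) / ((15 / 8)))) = 283920900071258715842241068377489678959031110549365961959797378697413737164276691167899667430993189742926320 / 44217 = 6421080129164319511550785000000000000000000000000000000000000000000000000000000000000000000000000000000.00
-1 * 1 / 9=-1 / 9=-0.11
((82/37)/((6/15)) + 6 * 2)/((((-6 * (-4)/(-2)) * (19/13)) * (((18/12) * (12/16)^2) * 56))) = -8437/398601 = -0.02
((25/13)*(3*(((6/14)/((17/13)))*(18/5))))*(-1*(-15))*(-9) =-109350/119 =-918.91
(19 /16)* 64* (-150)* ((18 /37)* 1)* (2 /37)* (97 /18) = -2211600 /1369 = -1615.49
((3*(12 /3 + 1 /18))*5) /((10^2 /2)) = 73 /60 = 1.22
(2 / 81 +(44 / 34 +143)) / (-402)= -198727 / 553554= -0.36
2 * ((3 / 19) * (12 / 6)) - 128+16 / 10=-11948 / 95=-125.77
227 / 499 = 0.45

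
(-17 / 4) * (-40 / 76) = 2.24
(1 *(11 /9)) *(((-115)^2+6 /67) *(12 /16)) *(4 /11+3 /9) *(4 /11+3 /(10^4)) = 815867055479 /265320000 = 3075.03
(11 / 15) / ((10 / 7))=77 / 150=0.51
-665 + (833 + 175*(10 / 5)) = 518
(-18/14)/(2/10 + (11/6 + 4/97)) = -26190/42259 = -0.62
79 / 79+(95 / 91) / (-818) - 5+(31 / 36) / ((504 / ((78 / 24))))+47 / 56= -1218026993 / 385886592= -3.16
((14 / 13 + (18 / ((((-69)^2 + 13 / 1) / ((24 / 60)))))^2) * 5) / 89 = 1994223362 / 32961593665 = 0.06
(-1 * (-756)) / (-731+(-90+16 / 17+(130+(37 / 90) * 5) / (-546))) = -126309456 / 137052557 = -0.92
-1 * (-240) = 240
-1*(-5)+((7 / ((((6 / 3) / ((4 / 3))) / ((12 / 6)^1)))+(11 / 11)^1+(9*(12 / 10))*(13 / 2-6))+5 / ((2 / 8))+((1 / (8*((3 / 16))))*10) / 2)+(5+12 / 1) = 916 / 15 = 61.07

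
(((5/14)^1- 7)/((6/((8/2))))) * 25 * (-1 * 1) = 775/7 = 110.71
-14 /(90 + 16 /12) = -21 /137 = -0.15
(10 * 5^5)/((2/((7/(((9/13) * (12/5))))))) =7109375/108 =65827.55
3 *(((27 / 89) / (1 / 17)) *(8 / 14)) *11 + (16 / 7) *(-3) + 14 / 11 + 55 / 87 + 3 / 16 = 92.49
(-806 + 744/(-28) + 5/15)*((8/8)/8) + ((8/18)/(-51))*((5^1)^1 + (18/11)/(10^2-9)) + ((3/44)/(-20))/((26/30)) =-58854535/565488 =-104.08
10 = 10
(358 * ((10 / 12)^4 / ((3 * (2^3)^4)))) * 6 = 111875 / 1327104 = 0.08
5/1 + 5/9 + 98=932/9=103.56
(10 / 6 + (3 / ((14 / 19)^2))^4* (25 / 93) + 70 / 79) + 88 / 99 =8262785422872917 / 32527866583296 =254.02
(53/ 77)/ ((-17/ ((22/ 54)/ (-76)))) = 53/ 244188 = 0.00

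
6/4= 3/2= 1.50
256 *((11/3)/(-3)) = -2816/9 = -312.89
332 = 332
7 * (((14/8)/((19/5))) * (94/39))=11515/1482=7.77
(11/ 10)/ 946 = 1/ 860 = 0.00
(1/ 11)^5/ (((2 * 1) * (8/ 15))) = 15/ 2576816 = 0.00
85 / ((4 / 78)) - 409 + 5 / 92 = 114867 / 92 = 1248.55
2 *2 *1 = 4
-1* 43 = -43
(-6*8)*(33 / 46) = -792 / 23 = -34.43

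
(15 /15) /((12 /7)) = 7 /12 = 0.58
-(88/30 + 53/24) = -617/120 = -5.14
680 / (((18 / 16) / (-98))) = -533120 / 9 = -59235.56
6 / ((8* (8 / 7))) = 21 / 32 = 0.66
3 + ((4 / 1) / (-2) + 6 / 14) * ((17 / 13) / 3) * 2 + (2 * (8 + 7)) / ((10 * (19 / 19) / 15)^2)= 37745 / 546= 69.13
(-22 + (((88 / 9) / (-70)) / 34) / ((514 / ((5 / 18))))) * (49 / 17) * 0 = 0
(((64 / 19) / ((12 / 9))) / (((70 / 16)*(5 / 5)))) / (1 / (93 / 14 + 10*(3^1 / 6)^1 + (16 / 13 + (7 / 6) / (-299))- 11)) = 300544 / 278369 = 1.08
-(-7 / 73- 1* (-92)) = -91.90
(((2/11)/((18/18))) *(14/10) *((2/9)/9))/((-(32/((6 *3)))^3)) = -0.00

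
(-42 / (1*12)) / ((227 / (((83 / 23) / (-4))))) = 581 / 41768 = 0.01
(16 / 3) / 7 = 16 / 21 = 0.76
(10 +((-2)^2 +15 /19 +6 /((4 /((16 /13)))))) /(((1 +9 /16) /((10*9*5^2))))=5916960 /247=23955.30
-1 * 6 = -6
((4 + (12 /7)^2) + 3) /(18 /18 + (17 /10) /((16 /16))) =3.68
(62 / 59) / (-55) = -0.02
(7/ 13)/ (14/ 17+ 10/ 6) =357/ 1651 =0.22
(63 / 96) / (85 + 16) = 21 / 3232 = 0.01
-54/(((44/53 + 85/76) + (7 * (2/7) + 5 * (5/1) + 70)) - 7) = -217512/370369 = -0.59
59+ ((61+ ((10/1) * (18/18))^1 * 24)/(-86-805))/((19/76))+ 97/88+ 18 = 547081/7128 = 76.75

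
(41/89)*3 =123/89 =1.38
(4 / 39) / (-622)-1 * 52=-630710 / 12129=-52.00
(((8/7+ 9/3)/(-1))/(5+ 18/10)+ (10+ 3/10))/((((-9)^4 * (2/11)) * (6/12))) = 0.02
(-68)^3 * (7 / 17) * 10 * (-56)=72504320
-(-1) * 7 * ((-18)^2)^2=734832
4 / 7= 0.57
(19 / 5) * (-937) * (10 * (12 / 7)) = -427272 / 7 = -61038.86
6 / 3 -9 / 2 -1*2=-9 / 2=-4.50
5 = 5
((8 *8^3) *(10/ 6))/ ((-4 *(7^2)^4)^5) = -20/ 19100417282727083957224305417672003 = -0.00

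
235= 235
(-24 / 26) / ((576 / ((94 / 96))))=-47 / 29952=-0.00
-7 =-7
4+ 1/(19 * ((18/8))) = 4.02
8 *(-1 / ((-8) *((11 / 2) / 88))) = 16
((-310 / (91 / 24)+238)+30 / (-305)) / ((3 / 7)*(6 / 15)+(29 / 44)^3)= 341.12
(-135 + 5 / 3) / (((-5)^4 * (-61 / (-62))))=-992 / 4575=-0.22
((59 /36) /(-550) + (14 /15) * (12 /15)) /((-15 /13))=-7657 /11880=-0.64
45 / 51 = 15 / 17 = 0.88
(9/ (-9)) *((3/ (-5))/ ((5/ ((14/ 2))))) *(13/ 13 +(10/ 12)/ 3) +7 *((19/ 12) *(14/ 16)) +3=13.77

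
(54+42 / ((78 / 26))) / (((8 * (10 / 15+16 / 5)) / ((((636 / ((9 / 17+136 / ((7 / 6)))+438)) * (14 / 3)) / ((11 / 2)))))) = 15010660 / 7024061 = 2.14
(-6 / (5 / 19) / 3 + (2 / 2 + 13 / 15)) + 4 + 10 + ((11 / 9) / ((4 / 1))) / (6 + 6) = 17911 / 2160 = 8.29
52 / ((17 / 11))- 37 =-57 / 17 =-3.35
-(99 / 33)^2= -9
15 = 15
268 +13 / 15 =4033 / 15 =268.87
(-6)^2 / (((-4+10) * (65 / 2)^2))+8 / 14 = 17068 / 29575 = 0.58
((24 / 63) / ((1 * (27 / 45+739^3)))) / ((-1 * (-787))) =20 / 16675057939323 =0.00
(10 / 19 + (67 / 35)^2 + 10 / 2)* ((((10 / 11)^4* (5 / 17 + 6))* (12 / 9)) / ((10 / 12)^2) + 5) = 141136856732 / 1158615535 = 121.82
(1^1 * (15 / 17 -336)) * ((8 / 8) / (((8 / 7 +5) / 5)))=-199395 / 731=-272.77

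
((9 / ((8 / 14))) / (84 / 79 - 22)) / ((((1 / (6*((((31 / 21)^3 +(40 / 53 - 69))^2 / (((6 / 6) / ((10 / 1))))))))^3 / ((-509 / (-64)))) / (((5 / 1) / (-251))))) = 3321683377696911934458015451567089663663033437695000 / 1706386632342240468788516894086311813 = 1946618260327944.48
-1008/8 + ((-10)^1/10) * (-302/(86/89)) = 8021/43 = 186.53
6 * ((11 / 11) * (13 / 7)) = 78 / 7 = 11.14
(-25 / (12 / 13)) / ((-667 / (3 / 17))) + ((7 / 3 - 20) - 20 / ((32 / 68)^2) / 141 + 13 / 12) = -440416223 / 25580784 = -17.22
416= 416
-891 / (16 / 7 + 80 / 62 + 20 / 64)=-3093552 / 13501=-229.14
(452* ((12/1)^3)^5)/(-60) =-580331145976086528/5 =-116066229195217305.60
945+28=973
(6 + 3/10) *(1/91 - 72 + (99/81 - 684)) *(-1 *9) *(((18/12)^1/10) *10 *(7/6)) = 19471851/260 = 74891.73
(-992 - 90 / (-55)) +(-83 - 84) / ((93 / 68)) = -1138058 / 1023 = -1112.47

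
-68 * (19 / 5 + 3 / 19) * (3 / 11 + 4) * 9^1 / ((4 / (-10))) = 5407632 / 209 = 25873.84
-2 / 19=-0.11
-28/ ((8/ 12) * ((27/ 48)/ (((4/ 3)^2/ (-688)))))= 224/ 1161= 0.19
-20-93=-113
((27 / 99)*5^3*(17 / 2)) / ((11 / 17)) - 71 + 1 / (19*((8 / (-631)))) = 6854317 / 18392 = 372.68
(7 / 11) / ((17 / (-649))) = -413 / 17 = -24.29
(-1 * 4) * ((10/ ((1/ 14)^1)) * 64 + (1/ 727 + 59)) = -26227256/ 727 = -36076.01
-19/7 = -2.71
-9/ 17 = -0.53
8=8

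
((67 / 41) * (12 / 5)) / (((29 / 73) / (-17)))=-997764 / 5945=-167.83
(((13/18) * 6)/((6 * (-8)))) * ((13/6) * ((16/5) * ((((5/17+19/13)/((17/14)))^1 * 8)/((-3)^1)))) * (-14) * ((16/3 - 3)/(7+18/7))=-193770304/23526045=-8.24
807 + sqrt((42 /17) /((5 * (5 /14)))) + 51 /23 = 14 * sqrt(51) /85 + 18612 /23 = 810.39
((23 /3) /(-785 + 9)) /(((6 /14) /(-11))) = 1771 /6984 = 0.25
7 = 7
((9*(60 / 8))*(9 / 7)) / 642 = 405 / 2996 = 0.14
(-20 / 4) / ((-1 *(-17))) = -5 / 17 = -0.29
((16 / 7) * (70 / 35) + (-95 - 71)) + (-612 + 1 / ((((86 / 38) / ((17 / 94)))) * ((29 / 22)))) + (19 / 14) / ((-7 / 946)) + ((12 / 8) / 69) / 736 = -93026428563167 / 97229048896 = -956.78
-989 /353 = -2.80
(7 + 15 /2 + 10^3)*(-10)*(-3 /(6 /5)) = 50725 /2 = 25362.50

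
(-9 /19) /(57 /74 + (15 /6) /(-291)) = -96903 /155819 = -0.62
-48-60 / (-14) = -306 / 7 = -43.71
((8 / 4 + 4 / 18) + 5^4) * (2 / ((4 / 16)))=45160 / 9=5017.78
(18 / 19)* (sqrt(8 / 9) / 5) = 0.18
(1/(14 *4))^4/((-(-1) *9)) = 1/88510464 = 0.00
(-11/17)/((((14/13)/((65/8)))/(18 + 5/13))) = -89.75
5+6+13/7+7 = 139/7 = 19.86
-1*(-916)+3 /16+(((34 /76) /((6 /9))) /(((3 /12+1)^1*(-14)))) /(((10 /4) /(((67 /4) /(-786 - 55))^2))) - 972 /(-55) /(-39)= 1231825453835897 /1345177733900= 915.73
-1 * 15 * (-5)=75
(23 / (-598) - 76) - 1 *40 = -3017 / 26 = -116.04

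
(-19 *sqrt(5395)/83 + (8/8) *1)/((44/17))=17/44 - 323 *sqrt(5395)/3652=-6.11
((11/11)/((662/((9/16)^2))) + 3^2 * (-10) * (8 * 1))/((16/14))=-854138313/1355776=-630.00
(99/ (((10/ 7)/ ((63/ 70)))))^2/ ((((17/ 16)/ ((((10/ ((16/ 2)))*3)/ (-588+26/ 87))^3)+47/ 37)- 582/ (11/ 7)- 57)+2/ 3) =-281492883199219923/ 295982381609630180000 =-0.00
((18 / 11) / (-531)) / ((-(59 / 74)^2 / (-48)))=-525696 / 2259169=-0.23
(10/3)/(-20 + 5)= -0.22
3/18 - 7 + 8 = 7/6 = 1.17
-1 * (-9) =9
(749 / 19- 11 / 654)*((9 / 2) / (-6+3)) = -489637 / 8284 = -59.11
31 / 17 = 1.82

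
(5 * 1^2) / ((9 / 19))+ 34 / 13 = 1541 / 117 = 13.17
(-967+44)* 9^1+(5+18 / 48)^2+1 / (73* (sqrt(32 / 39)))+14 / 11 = -5826893 / 704+sqrt(78) / 584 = -8276.82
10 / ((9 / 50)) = 500 / 9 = 55.56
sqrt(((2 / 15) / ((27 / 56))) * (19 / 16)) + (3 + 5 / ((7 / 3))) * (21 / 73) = sqrt(665) / 45 + 108 / 73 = 2.05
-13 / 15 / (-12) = 13 / 180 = 0.07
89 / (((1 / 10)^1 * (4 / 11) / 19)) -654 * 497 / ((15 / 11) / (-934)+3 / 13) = -27992328859 / 20418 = -1370963.31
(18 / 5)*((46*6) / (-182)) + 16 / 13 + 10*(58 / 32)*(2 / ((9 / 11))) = 50497 / 1260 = 40.08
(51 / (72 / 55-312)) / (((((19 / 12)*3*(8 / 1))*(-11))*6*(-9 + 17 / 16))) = -85 / 10308336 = -0.00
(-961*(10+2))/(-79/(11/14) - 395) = 42284/1817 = 23.27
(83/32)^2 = 6889/1024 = 6.73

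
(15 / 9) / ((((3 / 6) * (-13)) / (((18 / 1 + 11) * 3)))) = -290 / 13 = -22.31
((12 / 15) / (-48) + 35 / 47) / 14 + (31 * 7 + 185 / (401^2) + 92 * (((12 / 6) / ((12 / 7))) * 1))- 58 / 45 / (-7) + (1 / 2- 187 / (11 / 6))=4248440129347 / 19045270440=223.07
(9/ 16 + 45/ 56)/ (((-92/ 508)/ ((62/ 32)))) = -602361/ 41216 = -14.61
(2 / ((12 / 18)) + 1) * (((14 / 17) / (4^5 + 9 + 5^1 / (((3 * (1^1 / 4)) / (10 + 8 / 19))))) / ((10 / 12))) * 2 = 12768 / 1780495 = 0.01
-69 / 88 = -0.78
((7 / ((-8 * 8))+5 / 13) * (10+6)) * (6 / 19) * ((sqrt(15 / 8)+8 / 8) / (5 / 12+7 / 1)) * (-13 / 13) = -2061 * sqrt(30) / 43966 - 4122 / 21983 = -0.44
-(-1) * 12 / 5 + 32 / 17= 364 / 85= 4.28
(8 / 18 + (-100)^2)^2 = 100008889.09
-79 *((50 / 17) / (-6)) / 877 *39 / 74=0.02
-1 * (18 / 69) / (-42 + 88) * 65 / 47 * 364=-70980 / 24863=-2.85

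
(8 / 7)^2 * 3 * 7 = 192 / 7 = 27.43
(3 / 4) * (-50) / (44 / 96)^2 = -21600 / 121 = -178.51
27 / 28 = 0.96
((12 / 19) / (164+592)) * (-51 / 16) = -17 / 6384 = -0.00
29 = 29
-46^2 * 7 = -14812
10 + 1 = 11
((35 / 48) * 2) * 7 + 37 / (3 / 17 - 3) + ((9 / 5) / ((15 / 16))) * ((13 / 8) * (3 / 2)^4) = 15479 / 1200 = 12.90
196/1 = 196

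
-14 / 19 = -0.74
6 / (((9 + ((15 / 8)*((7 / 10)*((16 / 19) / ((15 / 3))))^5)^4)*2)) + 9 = 9.33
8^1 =8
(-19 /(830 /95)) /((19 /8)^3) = -256 /1577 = -0.16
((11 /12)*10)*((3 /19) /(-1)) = -55 /38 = -1.45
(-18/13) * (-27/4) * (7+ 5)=1458/13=112.15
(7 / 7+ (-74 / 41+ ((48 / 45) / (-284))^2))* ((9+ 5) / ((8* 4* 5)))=-262001383 / 3720258000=-0.07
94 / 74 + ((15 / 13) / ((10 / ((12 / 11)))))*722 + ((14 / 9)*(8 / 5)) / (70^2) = 3839658539 / 41666625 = 92.15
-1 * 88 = -88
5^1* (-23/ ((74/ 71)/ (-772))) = 3151690/ 37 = 85180.81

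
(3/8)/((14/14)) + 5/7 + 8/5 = 753/280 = 2.69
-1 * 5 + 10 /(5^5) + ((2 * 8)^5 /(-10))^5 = -39614081257132168796771990783 /3125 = -12676506002282294014967040.00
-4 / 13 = -0.31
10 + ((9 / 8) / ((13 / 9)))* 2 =601 / 52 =11.56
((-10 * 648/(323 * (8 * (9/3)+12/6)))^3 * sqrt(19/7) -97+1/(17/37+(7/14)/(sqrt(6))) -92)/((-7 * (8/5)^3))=8303765625 * sqrt(133)/3627719537351+171125 * sqrt(6)/9976064+129633375/19952128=6.57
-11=-11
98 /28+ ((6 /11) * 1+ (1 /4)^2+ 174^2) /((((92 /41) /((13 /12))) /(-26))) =-380044.72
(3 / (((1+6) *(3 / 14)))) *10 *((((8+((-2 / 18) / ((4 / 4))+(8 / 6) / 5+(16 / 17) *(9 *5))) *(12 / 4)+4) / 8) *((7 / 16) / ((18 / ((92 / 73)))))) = 6385099 / 536112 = 11.91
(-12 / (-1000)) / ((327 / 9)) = 9 / 27250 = 0.00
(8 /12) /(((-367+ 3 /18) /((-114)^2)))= -51984 /2201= -23.62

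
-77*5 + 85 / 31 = -11850 / 31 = -382.26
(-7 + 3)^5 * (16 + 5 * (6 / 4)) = -24064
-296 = -296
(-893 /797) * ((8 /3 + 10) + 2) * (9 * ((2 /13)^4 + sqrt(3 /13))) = -117876 * sqrt(39) /10361 - 1886016 /22763117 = -71.13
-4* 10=-40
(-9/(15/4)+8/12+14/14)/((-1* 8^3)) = 11/7680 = 0.00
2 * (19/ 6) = 19/ 3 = 6.33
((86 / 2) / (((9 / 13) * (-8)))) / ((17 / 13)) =-7267 / 1224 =-5.94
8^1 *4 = 32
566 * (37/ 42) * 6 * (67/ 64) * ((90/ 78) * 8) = 10523355/ 364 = 28910.32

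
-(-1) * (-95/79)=-95/79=-1.20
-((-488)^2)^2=-56712564736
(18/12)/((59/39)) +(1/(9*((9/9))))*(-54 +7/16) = -42139/8496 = -4.96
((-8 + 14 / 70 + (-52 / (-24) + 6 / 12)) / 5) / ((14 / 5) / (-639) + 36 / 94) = -770847 / 284260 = -2.71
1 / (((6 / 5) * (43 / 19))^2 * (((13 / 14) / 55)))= 8.03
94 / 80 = 47 / 40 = 1.18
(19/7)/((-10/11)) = -209/70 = -2.99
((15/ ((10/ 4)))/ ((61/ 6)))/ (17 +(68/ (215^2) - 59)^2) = 38461511250/ 227956474834957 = 0.00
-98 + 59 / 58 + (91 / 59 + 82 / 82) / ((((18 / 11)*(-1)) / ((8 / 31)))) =-30991975 / 318246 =-97.38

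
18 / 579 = 6 / 193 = 0.03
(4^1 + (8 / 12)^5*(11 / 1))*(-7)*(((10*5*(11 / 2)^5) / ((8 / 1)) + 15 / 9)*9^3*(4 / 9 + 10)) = -1315441659035 / 144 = -9135011521.08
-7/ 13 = -0.54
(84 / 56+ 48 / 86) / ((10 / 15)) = 531 / 172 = 3.09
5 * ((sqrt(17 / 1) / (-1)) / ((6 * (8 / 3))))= -5 * sqrt(17) / 16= -1.29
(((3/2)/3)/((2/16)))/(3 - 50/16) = -32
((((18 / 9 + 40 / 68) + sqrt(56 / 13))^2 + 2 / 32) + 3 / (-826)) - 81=-1736211247 / 24826256 + 176 *sqrt(182) / 221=-59.19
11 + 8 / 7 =85 / 7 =12.14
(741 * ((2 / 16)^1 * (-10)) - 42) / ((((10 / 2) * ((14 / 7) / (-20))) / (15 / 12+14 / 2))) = 127809 / 8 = 15976.12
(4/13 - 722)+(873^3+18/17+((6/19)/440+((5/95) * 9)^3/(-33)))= 221879928927036343/333484580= 665337896.36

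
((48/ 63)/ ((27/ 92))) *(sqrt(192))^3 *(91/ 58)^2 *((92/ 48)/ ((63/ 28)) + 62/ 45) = 67091734528 *sqrt(3)/ 3065445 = 37908.46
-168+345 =177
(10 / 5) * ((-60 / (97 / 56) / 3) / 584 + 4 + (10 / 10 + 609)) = 8695188 / 7081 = 1227.96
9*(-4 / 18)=-2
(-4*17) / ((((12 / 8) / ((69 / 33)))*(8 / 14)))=-5474 / 33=-165.88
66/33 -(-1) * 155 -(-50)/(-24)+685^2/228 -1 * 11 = 83673/38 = 2201.92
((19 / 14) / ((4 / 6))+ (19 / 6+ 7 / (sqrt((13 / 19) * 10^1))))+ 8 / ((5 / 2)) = 7 * sqrt(2470) / 130+ 3529 / 420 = 11.08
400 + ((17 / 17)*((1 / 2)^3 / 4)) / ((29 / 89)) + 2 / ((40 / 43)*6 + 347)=5629192337 / 14069408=400.10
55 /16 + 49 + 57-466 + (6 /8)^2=-356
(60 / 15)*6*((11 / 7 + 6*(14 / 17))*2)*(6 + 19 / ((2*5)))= 2469.58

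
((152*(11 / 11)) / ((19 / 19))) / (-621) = -152 / 621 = -0.24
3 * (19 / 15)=19 / 5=3.80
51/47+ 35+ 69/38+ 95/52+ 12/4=1984109/46436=42.73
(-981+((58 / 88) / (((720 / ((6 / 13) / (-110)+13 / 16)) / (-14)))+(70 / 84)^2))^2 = 389591515844816417001 / 405394063360000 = 961019.29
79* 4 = 316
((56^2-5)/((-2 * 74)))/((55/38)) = -59489/4070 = -14.62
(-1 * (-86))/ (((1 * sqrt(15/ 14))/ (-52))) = -4320.36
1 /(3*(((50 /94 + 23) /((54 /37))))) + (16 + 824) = 840.02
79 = 79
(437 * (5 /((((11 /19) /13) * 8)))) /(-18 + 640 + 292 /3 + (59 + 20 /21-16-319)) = 755573 /54736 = 13.80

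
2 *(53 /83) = 106 /83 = 1.28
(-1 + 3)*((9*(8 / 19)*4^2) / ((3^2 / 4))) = 1024 / 19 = 53.89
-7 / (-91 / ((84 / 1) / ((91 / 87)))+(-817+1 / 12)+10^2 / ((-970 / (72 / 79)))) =14000301 / 1636322713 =0.01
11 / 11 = 1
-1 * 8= -8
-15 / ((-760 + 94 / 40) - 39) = 100 / 5311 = 0.02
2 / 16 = 1 / 8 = 0.12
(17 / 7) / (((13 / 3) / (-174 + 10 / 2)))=-663 / 7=-94.71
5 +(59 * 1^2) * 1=64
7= 7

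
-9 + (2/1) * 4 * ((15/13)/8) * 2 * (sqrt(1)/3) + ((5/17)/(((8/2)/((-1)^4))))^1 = -7211/884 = -8.16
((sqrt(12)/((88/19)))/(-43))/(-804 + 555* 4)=-19* sqrt(3)/2679072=-0.00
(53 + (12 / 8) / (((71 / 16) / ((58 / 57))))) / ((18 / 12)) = 47974 / 1349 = 35.56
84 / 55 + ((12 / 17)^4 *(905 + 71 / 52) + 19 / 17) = 13595938757 / 59717515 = 227.67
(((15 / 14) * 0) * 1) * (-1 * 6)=0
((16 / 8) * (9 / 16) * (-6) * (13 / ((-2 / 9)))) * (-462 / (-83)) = 729729 / 332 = 2197.98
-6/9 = -2/3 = -0.67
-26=-26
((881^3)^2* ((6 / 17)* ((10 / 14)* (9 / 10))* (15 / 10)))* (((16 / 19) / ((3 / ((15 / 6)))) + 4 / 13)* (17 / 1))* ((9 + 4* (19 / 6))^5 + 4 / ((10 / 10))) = 202905677740780103420602653118 / 15561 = 13039372645766988202596400.00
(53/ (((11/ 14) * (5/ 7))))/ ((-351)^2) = 5194/ 6776055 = 0.00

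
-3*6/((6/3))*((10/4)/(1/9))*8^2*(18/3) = -77760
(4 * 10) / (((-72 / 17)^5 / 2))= -7099285 / 120932352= -0.06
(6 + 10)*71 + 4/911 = 1034900/911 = 1136.00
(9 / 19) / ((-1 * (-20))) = 9 / 380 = 0.02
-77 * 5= -385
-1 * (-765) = 765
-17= -17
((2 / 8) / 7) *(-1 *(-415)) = 415 / 28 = 14.82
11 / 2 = 5.50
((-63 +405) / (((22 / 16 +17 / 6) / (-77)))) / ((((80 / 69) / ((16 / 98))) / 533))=-1660260888 / 3535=-469663.62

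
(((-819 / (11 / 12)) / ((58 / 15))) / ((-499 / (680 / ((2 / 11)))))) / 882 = 198900 / 101297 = 1.96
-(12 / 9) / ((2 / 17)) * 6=-68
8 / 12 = 2 / 3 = 0.67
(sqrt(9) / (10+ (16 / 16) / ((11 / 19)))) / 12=11 / 516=0.02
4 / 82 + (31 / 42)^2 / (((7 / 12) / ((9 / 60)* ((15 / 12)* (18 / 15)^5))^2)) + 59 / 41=232245247663 / 137333984375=1.69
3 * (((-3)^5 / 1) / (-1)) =729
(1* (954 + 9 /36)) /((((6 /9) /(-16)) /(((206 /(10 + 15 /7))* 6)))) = -198148104 /85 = -2331154.16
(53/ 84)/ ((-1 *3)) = -53/ 252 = -0.21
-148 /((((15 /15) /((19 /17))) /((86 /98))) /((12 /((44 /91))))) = -4715724 /1309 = -3602.54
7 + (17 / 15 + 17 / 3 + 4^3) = 77.80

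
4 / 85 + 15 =1279 / 85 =15.05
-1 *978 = -978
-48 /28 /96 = -1 /56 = -0.02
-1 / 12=-0.08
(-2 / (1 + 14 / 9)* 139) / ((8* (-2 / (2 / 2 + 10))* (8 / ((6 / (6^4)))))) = 1529 / 35328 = 0.04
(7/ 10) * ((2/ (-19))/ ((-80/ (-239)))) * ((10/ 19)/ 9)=-1673/ 129960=-0.01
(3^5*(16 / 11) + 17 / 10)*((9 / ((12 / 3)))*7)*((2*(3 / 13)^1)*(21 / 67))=155056923 / 191620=809.19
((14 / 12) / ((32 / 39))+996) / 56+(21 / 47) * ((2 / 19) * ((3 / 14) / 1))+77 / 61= 19.08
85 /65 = 1.31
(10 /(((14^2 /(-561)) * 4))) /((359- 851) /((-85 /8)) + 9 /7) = -79475 /528584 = -0.15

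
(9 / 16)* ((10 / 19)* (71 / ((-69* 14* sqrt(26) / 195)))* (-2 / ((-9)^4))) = 1775* sqrt(26) / 35680176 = 0.00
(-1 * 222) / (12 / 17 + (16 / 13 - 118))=8177 / 4275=1.91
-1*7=-7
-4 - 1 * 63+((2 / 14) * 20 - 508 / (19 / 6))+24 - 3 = -27074 / 133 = -203.56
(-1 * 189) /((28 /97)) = -2619 /4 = -654.75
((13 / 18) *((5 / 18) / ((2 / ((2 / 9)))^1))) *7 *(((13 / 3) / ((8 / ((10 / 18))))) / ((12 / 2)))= 29575 / 3779136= 0.01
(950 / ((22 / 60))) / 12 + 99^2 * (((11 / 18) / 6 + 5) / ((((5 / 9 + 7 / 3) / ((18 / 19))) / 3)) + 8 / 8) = 33868343 / 572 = 59210.39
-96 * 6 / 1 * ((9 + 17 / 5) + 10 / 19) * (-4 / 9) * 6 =1886208 / 95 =19854.82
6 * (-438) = -2628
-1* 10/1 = -10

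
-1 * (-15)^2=-225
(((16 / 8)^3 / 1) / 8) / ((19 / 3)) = 3 / 19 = 0.16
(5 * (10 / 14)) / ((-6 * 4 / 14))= -25 / 12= -2.08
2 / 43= 0.05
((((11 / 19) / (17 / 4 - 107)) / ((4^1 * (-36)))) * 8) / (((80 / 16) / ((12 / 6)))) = 44 / 351405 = 0.00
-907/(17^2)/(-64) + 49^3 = 2176036811/18496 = 117649.05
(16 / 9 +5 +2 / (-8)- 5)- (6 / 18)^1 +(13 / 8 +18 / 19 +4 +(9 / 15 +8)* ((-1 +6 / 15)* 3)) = -263791 / 34200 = -7.71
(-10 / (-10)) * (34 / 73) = 34 / 73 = 0.47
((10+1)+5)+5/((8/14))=99/4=24.75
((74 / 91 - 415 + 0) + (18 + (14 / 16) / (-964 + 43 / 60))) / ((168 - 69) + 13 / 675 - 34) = -6.09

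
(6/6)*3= 3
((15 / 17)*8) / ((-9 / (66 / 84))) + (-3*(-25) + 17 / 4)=112289 / 1428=78.63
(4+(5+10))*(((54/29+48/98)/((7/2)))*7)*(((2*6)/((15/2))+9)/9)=2243596/21315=105.26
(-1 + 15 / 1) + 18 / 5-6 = 58 / 5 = 11.60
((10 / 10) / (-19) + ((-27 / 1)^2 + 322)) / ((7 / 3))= 59904 / 133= 450.41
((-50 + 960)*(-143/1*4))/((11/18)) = -851760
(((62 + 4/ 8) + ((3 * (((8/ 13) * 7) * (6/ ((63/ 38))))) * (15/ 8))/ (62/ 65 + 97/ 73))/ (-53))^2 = 4778923905625/ 1318101463396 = 3.63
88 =88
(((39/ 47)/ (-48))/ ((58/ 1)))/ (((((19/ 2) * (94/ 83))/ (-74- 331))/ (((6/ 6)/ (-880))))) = -87399/ 6855039488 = -0.00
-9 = -9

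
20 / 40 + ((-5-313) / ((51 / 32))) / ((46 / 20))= -67449 / 782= -86.25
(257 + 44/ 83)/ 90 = 2.86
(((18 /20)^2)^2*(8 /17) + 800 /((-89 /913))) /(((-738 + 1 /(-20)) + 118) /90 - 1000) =558734978556 /68554067825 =8.15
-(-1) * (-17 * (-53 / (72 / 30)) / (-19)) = -19.76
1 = 1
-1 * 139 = -139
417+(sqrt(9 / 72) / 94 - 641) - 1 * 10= -234+sqrt(2) / 376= -234.00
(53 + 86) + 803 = 942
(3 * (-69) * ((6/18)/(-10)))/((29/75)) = 1035/58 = 17.84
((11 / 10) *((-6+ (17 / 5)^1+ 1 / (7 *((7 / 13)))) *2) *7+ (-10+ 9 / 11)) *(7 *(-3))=260661 / 275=947.86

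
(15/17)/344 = 15/5848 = 0.00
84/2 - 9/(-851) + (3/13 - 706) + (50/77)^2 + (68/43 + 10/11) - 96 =-2134669438024/2820478661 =-756.85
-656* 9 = -5904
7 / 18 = 0.39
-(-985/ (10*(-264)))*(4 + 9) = -2561/ 528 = -4.85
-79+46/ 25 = -1929/ 25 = -77.16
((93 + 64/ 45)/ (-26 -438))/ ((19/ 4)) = -4249/ 99180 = -0.04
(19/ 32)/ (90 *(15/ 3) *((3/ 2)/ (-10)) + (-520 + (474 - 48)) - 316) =-19/ 15280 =-0.00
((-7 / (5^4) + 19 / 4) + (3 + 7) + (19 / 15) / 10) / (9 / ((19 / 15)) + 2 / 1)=2118329 / 1297500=1.63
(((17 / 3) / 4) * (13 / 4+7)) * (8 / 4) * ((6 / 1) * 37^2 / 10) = 954193 / 40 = 23854.82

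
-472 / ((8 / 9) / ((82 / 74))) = -21771 / 37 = -588.41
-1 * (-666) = 666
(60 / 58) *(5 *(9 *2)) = 2700 / 29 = 93.10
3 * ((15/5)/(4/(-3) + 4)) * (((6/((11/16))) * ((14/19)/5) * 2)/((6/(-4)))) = -6048/1045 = -5.79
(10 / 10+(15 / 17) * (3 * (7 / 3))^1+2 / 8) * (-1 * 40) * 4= -20200 / 17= -1188.24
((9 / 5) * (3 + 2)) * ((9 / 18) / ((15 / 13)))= 39 / 10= 3.90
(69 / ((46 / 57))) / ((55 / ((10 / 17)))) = 171 / 187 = 0.91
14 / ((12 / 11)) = 77 / 6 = 12.83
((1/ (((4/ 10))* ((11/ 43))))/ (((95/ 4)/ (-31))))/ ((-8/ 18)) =11997/ 418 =28.70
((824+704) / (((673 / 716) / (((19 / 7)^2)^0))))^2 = 1196941026304 / 452929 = 2642668.11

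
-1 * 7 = -7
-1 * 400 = -400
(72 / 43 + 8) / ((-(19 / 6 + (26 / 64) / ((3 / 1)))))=-39936 / 13631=-2.93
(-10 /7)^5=-100000 /16807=-5.95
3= 3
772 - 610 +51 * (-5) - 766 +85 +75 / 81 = -20873 / 27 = -773.07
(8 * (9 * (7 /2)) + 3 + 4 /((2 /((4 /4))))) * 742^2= 141494948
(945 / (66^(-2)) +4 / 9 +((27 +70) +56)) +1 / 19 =703934068 / 171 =4116573.50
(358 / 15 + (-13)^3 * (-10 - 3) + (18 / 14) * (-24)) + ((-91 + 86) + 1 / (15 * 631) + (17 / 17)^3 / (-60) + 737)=1552274771 / 53004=29285.99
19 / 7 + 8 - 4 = 47 / 7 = 6.71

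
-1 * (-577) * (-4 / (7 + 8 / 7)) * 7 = -113092 / 57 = -1984.07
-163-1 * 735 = -898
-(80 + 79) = -159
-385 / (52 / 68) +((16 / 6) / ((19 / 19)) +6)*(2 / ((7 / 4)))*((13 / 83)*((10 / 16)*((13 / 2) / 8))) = -91120675 / 181272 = -502.67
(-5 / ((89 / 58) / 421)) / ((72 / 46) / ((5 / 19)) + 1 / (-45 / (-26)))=-63181575 / 300553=-210.22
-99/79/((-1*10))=99/790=0.13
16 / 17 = 0.94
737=737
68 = 68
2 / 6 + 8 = 25 / 3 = 8.33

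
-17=-17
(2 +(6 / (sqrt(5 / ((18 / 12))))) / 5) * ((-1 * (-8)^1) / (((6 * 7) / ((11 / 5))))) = 44 * sqrt(30) / 875 +88 / 105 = 1.11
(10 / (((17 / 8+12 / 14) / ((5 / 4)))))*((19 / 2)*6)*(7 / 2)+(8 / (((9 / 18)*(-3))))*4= 408262 / 501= 814.89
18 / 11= 1.64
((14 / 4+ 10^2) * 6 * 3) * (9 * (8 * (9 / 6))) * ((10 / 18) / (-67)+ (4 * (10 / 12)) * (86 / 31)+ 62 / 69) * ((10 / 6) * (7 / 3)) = 16475269860 / 2077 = 7932243.55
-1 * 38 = -38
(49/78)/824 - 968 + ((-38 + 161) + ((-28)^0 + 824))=-1285391/64272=-20.00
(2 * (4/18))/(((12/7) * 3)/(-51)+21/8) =3808/21627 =0.18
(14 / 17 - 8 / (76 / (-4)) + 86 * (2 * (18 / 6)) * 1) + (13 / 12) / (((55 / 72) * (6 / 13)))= 520.32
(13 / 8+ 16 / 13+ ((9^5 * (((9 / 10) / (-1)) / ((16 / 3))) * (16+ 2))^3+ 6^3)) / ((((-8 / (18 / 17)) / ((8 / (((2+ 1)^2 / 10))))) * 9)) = 754266928755801.07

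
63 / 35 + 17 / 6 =139 / 30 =4.63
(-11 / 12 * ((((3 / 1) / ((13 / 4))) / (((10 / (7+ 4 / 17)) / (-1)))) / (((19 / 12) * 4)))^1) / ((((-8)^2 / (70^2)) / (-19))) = -994455 / 7072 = -140.62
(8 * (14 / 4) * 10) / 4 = 70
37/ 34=1.09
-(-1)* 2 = 2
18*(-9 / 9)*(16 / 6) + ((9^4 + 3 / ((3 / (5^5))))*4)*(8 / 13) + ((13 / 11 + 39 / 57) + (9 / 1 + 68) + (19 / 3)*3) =64915454 / 2717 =23892.33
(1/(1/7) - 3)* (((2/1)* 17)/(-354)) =-68/177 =-0.38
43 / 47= 0.91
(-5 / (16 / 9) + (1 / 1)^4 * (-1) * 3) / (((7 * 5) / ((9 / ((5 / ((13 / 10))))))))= -10881 / 28000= -0.39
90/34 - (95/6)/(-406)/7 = 768955/289884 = 2.65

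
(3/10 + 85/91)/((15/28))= 2246/975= 2.30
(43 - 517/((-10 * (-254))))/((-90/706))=-38372159/114300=-335.71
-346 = -346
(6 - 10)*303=-1212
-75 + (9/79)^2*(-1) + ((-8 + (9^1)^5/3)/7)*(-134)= -376710.73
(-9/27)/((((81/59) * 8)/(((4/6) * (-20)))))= 295/729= 0.40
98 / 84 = 7 / 6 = 1.17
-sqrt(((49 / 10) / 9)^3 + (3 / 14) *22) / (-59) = 0.04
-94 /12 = -47 /6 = -7.83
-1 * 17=-17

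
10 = 10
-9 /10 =-0.90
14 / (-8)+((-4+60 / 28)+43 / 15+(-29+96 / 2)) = 7669 / 420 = 18.26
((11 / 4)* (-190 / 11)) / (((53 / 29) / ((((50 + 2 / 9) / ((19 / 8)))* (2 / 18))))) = -262160 / 4293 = -61.07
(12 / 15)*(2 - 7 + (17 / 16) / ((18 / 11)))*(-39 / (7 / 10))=2327 / 12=193.92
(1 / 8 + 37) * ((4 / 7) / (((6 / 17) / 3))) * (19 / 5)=95931 / 140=685.22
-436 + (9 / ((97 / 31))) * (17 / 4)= -164425 / 388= -423.78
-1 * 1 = -1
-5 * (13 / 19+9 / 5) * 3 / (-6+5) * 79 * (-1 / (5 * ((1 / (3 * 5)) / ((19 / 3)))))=-55932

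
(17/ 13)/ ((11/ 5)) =85/ 143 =0.59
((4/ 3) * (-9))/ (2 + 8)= -6/ 5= -1.20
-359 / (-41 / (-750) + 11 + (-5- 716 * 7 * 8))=269250 / 30067459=0.01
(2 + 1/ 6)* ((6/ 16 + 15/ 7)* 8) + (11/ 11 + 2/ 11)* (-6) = 5629/ 154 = 36.55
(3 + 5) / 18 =4 / 9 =0.44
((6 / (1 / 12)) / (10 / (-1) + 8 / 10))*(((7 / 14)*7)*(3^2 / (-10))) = 567 / 23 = 24.65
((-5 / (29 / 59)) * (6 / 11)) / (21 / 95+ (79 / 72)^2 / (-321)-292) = 279812361600 / 14714443748609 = 0.02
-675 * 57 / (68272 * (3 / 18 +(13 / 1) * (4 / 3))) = -7695 / 238952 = -0.03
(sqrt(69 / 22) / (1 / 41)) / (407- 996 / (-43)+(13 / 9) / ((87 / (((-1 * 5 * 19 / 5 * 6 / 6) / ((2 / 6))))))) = 460143 * sqrt(1518) / 105976112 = 0.17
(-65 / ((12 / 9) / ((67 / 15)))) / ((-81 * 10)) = 871 / 3240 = 0.27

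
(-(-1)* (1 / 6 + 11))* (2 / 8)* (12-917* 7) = -429269 / 24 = -17886.21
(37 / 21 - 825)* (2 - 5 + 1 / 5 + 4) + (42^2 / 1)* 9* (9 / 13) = 4551452 / 455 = 10003.19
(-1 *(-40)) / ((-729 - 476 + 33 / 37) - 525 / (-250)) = -14800 / 444743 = -0.03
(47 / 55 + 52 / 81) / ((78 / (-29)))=-193343 / 347490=-0.56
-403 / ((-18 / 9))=403 / 2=201.50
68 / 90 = 34 / 45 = 0.76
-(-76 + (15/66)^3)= 809123/10648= 75.99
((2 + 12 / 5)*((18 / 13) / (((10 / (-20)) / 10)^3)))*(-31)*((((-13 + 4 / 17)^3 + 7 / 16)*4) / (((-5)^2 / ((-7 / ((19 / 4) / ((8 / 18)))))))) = 399539936029696 / 1213511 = 329242945.49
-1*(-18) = 18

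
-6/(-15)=2/5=0.40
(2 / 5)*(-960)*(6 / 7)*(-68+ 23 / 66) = 1714560 / 77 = 22267.01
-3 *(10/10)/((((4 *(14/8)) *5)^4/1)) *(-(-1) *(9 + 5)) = -6/214375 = -0.00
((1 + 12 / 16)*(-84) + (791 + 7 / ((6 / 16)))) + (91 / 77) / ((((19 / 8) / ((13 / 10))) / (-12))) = 2053124 / 3135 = 654.90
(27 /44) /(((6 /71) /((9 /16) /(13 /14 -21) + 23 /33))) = 10570125 /2176064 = 4.86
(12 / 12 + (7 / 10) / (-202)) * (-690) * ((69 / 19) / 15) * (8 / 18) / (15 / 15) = -709918 / 9595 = -73.99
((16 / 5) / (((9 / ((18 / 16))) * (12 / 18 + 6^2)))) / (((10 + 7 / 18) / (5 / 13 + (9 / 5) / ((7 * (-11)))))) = 97632 / 257382125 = 0.00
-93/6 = -15.50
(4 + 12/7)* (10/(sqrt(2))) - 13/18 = -13/18 + 200* sqrt(2)/7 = 39.68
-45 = -45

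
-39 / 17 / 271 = -39 / 4607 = -0.01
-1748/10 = -874/5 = -174.80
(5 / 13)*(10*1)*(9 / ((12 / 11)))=825 / 26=31.73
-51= -51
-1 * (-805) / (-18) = -805 / 18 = -44.72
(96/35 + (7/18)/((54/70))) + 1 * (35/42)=34703/8505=4.08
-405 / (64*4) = -405 / 256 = -1.58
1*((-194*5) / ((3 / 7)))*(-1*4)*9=81480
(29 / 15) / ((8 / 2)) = 29 / 60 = 0.48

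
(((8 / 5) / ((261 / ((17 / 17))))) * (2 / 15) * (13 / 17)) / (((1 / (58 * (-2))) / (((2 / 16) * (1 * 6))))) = -208 / 3825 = -0.05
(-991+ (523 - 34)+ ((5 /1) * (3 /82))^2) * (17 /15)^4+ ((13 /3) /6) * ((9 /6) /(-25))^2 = -828.14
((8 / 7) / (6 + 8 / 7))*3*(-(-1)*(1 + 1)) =24 / 25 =0.96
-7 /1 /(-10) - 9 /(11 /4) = -283 /110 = -2.57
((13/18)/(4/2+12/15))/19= 65/4788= 0.01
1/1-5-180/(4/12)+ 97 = -447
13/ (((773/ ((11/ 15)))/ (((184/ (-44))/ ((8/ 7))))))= -2093/ 46380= -0.05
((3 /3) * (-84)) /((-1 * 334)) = 0.25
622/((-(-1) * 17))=622/17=36.59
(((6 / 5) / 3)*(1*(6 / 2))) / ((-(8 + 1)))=-2 / 15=-0.13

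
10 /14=0.71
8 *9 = 72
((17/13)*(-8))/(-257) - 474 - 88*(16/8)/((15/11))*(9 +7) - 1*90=-131753636/50115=-2629.03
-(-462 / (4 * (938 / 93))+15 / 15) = 2801 / 268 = 10.45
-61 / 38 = -1.61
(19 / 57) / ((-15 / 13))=-13 / 45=-0.29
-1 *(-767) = 767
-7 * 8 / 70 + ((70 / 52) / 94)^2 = -0.80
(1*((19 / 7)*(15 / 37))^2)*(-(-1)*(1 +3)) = 324900 / 67081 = 4.84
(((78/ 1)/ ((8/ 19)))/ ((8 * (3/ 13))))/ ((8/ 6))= 9633/ 128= 75.26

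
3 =3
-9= -9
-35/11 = -3.18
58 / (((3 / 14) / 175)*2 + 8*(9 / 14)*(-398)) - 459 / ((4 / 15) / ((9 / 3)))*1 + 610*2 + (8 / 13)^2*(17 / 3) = -2227022783209 / 565000124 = -3941.63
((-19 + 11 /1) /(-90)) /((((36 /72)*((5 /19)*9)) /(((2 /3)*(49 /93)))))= 14896 /564975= 0.03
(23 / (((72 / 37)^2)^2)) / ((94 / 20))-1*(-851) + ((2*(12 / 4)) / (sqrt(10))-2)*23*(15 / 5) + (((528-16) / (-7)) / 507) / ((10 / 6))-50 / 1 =207*sqrt(10) / 5 + 2477609995739153 / 3735533168640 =794.17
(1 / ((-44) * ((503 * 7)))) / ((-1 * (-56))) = -1 / 8675744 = -0.00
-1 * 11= -11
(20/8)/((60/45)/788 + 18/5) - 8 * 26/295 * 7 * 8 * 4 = -987398687/6279370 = -157.24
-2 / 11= -0.18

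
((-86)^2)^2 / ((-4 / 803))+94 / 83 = -911438671302 / 83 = -10981188810.87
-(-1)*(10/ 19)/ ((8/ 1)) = 0.07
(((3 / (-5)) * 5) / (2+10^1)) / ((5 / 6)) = -3 / 10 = -0.30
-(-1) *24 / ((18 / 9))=12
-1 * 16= -16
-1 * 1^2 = -1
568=568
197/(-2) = -197/2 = -98.50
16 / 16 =1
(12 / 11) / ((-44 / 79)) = -237 / 121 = -1.96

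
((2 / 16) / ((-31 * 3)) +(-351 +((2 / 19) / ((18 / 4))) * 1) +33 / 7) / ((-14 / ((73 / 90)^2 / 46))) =547770292063 / 1548519638400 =0.35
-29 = -29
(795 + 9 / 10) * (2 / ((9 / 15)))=2653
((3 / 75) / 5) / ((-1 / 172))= -172 / 125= -1.38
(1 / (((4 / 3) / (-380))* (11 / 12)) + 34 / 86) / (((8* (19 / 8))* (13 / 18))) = -2643714 / 116831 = -22.63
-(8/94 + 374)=-374.09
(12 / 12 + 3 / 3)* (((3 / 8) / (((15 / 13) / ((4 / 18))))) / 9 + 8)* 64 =415136 / 405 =1025.03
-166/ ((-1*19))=166/ 19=8.74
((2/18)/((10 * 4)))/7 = 1/2520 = 0.00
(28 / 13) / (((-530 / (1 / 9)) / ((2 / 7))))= -0.00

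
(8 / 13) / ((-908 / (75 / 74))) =-75 / 109187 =-0.00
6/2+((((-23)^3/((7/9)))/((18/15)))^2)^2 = 1109427861871028865873/38416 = 28879317520591130.41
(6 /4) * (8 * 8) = 96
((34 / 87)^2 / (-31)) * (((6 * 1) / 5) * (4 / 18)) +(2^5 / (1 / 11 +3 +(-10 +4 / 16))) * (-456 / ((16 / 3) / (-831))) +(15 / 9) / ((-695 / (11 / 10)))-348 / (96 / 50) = -195869373513656501 / 573368553180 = -341611.64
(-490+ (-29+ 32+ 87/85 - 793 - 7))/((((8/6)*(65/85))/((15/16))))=-245943/208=-1182.42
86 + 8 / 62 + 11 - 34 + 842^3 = 18505380285 / 31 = 596947751.13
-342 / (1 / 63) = -21546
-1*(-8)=8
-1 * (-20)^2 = -400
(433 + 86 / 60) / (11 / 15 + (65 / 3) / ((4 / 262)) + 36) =13033 / 43677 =0.30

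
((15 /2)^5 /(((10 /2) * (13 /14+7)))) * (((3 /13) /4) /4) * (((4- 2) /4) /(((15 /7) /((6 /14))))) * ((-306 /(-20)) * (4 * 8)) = 6506325 /15392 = 422.71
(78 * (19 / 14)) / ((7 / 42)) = 4446 / 7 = 635.14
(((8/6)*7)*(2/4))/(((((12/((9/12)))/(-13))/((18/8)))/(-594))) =81081/16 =5067.56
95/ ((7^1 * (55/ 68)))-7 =753/ 77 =9.78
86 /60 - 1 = 13 /30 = 0.43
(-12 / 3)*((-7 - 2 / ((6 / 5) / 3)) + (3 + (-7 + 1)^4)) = -5148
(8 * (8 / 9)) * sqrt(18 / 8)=32 / 3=10.67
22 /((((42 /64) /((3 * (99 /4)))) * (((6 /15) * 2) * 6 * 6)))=605 /7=86.43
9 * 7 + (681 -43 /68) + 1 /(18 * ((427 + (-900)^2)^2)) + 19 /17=299250819611150659 /401956656465348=744.49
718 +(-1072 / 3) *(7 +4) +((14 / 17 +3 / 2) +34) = -323987 / 102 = -3176.34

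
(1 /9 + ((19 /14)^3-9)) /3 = -157789 /74088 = -2.13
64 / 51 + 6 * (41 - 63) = -130.75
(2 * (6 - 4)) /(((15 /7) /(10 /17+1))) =2.96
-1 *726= -726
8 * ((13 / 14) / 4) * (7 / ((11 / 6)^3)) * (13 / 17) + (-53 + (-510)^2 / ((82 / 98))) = 288331180493 / 927707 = 310799.83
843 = 843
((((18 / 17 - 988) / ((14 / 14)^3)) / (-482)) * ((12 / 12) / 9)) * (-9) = -8389 / 4097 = -2.05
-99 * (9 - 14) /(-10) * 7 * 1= -693 /2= -346.50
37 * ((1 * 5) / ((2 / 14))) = 1295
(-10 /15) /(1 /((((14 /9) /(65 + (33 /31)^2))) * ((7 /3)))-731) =47089 /50346120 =0.00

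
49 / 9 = 5.44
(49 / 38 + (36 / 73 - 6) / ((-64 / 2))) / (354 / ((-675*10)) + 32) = 36489375 / 797602672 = 0.05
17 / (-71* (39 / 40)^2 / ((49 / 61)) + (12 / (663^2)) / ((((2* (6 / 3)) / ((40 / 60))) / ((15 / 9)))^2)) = -15818154206400 / 78182257752713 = -0.20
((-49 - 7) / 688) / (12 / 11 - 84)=77 / 78432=0.00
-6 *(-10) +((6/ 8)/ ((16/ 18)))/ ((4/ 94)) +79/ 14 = 38291/ 448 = 85.47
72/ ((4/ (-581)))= -10458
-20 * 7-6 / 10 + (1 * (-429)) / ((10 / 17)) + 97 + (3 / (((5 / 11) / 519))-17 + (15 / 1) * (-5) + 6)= 5133 / 2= 2566.50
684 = 684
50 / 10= 5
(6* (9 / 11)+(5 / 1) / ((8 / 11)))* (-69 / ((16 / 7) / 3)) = -1502613 / 1408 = -1067.20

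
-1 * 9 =-9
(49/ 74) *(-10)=-245/ 37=-6.62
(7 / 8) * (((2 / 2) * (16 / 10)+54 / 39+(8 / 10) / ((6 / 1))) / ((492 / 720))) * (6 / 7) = 1824 / 533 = 3.42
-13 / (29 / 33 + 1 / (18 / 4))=-1287 / 109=-11.81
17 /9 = 1.89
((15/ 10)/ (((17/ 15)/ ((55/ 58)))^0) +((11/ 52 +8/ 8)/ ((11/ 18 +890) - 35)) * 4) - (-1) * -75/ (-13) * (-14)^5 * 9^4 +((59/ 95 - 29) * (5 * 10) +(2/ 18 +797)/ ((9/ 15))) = -4181843376642555649/ 205418538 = -20357672765.85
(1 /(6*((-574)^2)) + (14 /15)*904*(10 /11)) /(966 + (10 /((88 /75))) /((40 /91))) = 66717572140 /85710792699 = 0.78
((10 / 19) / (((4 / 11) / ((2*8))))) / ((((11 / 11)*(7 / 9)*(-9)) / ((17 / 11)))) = -680 / 133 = -5.11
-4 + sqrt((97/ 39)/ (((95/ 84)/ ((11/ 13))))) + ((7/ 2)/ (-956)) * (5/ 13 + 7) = -12512/ 3107 + 2 * sqrt(709555)/ 1235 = -2.66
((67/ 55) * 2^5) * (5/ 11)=2144/ 121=17.72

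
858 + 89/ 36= 30977/ 36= 860.47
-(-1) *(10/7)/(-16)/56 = -5/3136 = -0.00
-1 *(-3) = 3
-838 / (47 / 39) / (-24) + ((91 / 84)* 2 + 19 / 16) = 72931 / 2256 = 32.33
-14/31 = -0.45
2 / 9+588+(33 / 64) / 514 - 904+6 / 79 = -7383944281 / 23389056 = -315.70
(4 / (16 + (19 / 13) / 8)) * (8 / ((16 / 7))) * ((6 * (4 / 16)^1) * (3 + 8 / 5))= 16744 / 2805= 5.97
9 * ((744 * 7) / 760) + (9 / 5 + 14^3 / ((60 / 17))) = 239668 / 285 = 840.94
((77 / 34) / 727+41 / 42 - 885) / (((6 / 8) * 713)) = -917751388 / 555153921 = -1.65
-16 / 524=-4 / 131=-0.03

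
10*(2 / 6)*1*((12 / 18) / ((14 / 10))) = 100 / 63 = 1.59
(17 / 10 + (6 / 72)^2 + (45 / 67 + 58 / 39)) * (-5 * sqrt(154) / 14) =-2424299 * sqrt(154) / 1755936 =-17.13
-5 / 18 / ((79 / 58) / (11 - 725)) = 34510 / 237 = 145.61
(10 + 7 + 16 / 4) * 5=105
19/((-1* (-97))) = 19/97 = 0.20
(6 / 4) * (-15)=-45 / 2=-22.50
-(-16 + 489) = -473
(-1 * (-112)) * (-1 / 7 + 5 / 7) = 64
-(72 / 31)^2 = -5184 / 961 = -5.39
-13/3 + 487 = 1448/3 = 482.67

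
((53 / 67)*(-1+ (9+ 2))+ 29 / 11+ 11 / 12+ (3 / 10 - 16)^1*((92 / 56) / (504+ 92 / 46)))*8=7065253 / 77385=91.30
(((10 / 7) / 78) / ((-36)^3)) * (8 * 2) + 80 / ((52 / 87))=106550635 / 796068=133.85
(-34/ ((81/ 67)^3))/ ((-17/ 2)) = 1203052/ 531441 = 2.26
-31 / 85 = -0.36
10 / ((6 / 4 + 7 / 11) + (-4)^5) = -220 / 22481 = -0.01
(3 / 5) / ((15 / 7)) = 7 / 25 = 0.28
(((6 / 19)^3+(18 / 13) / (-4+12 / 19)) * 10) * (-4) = 5415165 / 356668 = 15.18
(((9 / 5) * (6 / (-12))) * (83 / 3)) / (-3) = 8.30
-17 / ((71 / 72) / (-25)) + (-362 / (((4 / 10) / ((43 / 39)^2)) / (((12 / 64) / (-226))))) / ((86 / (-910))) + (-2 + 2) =4218630625 / 10012704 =421.33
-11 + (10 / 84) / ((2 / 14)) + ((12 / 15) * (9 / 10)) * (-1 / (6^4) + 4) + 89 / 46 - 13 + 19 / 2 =-366491 / 41400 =-8.85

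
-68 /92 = -0.74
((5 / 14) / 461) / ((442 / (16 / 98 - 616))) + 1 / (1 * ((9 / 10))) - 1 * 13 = -3739474061 / 314506647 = -11.89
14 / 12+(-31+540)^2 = 1554493 / 6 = 259082.17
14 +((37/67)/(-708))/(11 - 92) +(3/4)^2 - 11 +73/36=85918603/15369264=5.59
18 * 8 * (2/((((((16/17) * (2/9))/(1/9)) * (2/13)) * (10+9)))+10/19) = 4869/38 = 128.13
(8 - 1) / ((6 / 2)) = 7 / 3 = 2.33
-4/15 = -0.27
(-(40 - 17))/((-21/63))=69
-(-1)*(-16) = -16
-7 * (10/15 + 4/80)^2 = -12943/3600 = -3.60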